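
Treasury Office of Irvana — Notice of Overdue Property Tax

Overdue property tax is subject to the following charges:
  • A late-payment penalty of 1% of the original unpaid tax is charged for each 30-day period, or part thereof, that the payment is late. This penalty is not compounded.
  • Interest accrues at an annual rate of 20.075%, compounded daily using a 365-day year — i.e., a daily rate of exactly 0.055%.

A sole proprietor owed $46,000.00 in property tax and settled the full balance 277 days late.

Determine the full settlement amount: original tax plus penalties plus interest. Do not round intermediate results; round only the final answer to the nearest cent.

Penalty periods: ⌈277/30⌉ = 10; penalty = 10 × 1% × $46,000.00 = $4,600.00
Interest: $46,000.00 × ((1 + 0.00055)^277 − 1) = $46,000.00 × 0.16451899… = $7,567.8736…
Total = $46,000.00 + $4,600.0000 + $7,567.8736… = $58,167.87

$58,167.87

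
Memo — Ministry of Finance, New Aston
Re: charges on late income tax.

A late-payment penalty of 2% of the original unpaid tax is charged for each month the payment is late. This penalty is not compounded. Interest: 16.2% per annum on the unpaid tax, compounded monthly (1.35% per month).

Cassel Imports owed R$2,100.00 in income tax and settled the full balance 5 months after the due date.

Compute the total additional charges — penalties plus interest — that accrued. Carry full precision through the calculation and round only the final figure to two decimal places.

R$355.63

Late-payment penalty: 5 × 2% × R$2,100.00 = R$210.00
Interest: R$2,100.00 × ((1 + 0.0135)^5 − 1) = R$2,100.00 × 0.0693473… = R$145.6293…
Penalties + interest = R$210.0000 + R$145.6293… = R$355.63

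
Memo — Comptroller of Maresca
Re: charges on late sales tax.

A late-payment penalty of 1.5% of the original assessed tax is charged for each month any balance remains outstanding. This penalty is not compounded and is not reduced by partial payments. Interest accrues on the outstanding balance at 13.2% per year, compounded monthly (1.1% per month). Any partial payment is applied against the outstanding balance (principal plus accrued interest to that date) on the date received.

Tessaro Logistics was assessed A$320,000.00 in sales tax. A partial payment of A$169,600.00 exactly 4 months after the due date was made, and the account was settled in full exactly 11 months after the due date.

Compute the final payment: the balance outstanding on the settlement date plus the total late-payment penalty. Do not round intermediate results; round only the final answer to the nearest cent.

A$230,623.31

Balance at month 4: A$320,000.0000 × (1 + 0.011)^4 = A$334,314.0284…
After A$169,600.00 payment: A$334,314.0284… − A$169,600.00 = A$164,714.0284…
Balance at month 11: A$164,714.0284… × (1 + 0.011)^7 = A$177,823.3051…
Penalty: 11 × 1.5% × A$320,000.00 = A$52,800.00
Final settlement = outstanding balance + penalty = A$177,823.3051… + A$52,800.00 = A$230,623.31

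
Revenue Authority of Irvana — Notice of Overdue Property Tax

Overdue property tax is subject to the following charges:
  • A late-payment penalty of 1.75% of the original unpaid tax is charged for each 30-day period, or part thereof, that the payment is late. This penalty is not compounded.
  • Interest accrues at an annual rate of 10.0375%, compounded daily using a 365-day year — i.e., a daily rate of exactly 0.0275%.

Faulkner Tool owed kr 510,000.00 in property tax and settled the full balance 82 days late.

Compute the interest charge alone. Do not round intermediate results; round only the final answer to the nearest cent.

Interest: kr 510,000.00 × ((1 + 0.000275)^82 − 1) = kr 510,000.00 × 0.02280300… = kr 11,629.5312…

kr 11,629.53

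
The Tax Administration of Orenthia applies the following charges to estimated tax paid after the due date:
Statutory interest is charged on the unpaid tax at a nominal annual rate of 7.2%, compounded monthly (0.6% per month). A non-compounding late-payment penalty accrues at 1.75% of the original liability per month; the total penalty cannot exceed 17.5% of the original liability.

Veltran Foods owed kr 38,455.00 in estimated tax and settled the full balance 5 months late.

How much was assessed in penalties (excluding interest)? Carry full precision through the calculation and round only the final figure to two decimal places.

kr 3,364.81

Penalty: 5 × 1.75% × kr 38,455.00 = kr 3,364.81… (below the 17.5% cap of kr 6,729.63…)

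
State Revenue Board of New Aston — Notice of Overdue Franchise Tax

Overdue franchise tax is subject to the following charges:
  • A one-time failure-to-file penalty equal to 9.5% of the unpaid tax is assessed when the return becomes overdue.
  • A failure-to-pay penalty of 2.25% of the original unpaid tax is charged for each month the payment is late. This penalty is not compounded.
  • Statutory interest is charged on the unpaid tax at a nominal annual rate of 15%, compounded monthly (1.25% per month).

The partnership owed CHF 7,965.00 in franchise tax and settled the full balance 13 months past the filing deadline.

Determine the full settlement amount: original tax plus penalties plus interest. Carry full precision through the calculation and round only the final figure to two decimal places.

Failure-to-file penalty: 9.5% × CHF 7,965.00 = CHF 756.68…
Failure-to-pay penalty = 2.25% × CHF 7,965.00 × 13 mo = CHF 2,329.76…
Interest: CHF 7,965.00 × ((1 + 0.0125)^13 − 1) = CHF 7,965.00 × 0.1752639… = CHF 1,395.9774…
Total = CHF 7,965.00 + CHF 3,086.4375 + CHF 1,395.9774… = CHF 12,447.41

CHF 12,447.41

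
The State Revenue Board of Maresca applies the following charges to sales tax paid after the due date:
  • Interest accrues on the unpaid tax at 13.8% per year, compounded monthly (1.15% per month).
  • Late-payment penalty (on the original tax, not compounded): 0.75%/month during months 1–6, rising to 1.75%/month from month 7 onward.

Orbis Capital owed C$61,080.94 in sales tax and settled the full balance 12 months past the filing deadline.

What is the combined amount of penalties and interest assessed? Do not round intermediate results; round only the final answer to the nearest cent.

Penalty, months 1–6: 6 × 0.75% × C$61,080.94 = C$2,748.64…
Penalty, months 7–12: 6 × 1.75% × C$61,080.94 = C$6,413.50…
Interest: C$61,080.94 × ((1 + 0.0115)^12 − 1) = C$61,080.94 × 0.1470719… = C$8,983.2906…
Penalties + interest = C$9,162.1410 + C$8,983.2906… = C$18,145.43

C$18,145.43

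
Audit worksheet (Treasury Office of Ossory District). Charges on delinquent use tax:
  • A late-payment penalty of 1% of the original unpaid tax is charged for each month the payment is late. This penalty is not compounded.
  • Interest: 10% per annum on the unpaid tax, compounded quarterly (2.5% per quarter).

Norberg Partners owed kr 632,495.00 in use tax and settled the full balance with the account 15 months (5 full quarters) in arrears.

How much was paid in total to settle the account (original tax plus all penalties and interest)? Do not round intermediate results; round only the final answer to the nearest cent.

Late-payment penalty: 15 × 1% × kr 632,495.00 = kr 94,874.25
Interest: kr 632,495.00 × ((1 + 0.025)^5 − 1) = kr 632,495.00 × 0.1314082… = kr 83,115.0376…
Total = kr 632,495.00 + kr 94,874.2500 + kr 83,115.0376… = kr 810,484.29

kr 810,484.29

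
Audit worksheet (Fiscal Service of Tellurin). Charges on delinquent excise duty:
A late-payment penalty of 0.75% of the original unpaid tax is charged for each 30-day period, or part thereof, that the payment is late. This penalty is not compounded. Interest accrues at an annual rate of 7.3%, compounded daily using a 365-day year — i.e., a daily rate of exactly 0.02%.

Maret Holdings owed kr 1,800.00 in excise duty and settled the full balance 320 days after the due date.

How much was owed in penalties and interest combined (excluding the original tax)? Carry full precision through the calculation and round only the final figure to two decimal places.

Penalty periods: ⌈320/30⌉ = 11; penalty = 11 × 0.75% × kr 1,800.00 = kr 148.50
Interest: kr 1,800.00 × ((1 + 0.0002)^320 − 1) = kr 1,800.00 × 0.06608558… = kr 118.9540…
Penalties + interest = kr 148.5000 + kr 118.9540… = kr 267.45

kr 267.45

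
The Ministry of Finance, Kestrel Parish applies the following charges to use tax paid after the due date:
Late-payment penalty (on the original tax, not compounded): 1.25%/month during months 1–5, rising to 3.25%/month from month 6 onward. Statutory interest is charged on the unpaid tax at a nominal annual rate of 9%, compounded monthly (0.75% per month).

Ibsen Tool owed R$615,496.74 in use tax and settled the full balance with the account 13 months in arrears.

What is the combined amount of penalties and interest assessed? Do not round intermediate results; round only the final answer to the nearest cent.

Penalty, months 1–5: 5 × 1.25% × R$615,496.74 = R$38,468.55…
Penalty, months 6–13: 8 × 3.25% × R$615,496.74 = R$160,029.15…
Interest: R$615,496.74 × ((1 + 0.0075)^13 − 1) = R$615,496.74 × 0.1020104… = R$62,787.0991…
Penalties + interest = R$198,497.6987… + R$62,787.0991… = R$261,284.80

R$261,284.80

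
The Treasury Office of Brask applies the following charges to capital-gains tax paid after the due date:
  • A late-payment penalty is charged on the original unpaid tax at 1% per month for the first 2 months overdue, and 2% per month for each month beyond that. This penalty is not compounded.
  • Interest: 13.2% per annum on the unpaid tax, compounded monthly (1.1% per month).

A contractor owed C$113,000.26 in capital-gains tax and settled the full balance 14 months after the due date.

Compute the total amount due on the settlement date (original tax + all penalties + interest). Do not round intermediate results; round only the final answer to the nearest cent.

C$161,083.05

Penalty, months 1–2: 2 × 1% × C$113,000.26 = C$2,260.01…
Penalty, months 3–14: 12 × 2% × C$113,000.26 = C$27,120.06…
Interest: C$113,000.26 × ((1 + 0.011)^14 − 1) = C$113,000.26 × 0.1655105… = C$18,702.7259…
Total = C$113,000.26 + C$29,380.0676 + C$18,702.7259… = C$161,083.05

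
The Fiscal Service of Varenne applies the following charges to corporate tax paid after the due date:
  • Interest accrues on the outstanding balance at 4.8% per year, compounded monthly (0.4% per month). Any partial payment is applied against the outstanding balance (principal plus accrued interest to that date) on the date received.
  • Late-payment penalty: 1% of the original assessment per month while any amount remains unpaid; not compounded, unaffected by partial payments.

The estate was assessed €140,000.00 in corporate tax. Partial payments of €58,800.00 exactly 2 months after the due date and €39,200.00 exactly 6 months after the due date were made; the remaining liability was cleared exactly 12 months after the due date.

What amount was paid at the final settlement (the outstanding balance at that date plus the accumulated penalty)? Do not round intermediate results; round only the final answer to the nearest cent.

Balance at month 2: €140,000.0000 × (1 + 0.004)^2 = €141,122.2400
After €58,800.00 payment: €141,122.2400 − €58,800.00 = €82,322.2400
Balance at month 6: €82,322.2400 × (1 + 0.004)^4 = €83,647.3199…
After €39,200.00 payment: €83,647.3199… − €39,200.00 = €44,447.3199…
Balance at month 12: €44,447.3199… × (1 + 0.004)^6 = €45,524.7800…
Penalty: 12 × 1% × €140,000.00 = €16,800.00
Final settlement = outstanding balance + penalty = €45,524.7800… + €16,800.00 = €62,324.78

€62,324.78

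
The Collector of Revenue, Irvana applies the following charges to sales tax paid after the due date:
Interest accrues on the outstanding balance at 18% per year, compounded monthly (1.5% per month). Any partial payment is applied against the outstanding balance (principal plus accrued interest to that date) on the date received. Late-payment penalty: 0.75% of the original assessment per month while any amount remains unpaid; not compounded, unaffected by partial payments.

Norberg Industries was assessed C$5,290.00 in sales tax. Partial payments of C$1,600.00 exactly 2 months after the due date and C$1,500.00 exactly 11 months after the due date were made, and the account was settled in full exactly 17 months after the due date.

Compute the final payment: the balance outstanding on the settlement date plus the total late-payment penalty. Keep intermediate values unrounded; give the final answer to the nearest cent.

C$3,847.57

Balance at month 2: C$5,290.0000 × (1 + 0.015)^2 = C$5,449.8903…
After C$1,600.00 payment: C$5,449.8903… − C$1,600.00 = C$3,849.8903…
Balance at month 11: C$3,849.8903… × (1 + 0.015)^9 = C$4,401.9259…
After C$1,500.00 payment: C$4,401.9259… − C$1,500.00 = C$2,901.9259…
Balance at month 17: C$2,901.9259… × (1 + 0.015)^6 = C$3,173.0913…
Penalty: 17 × 0.75% × C$5,290.00 = C$674.48…
Final settlement = outstanding balance + penalty = C$3,173.0913… + C$674.48… = C$3,847.57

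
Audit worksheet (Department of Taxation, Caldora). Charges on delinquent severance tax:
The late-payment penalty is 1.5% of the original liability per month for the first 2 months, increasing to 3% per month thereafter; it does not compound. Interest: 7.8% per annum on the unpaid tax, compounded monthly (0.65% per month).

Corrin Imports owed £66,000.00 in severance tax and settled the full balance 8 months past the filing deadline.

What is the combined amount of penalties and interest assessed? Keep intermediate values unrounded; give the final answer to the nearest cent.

Penalty, months 1–2: 2 × 1.5% × £66,000.00 = £1,980.00
Penalty, months 3–8: 6 × 3% × £66,000.00 = £11,880.00
Interest: £66,000.00 × ((1 + 0.0065)^8 − 1) = £66,000.00 × 0.0531985… = £3,511.1013…
Penalties + interest = £13,860.0000 + £3,511.1013… = £17,371.10

£17,371.10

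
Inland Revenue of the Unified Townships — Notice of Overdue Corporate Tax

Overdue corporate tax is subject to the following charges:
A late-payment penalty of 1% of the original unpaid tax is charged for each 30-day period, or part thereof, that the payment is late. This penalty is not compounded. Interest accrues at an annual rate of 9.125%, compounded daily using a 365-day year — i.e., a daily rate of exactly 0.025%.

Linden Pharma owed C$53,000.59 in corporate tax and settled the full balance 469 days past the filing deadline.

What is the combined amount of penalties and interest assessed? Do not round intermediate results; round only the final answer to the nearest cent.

C$15,072.52

Penalty periods: ⌈469/30⌉ = 16; penalty = 16 × 1% × C$53,000.59 = C$8,480.09…
Interest: C$53,000.59 × ((1 + 0.00025)^469 − 1) = C$53,000.59 × 0.12438402… = C$6,592.4263…
Penalties + interest = C$8,480.0944 + C$6,592.4263… = C$15,072.52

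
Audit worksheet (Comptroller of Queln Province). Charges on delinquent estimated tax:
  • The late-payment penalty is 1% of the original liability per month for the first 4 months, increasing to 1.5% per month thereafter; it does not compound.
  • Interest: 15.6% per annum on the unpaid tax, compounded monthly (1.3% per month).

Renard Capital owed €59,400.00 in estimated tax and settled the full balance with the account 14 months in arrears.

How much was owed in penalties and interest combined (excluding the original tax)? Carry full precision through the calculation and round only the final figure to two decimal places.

€23,059.56

Penalty, months 1–4: 4 × 1% × €59,400.00 = €2,376.00
Penalty, months 5–14: 10 × 1.5% × €59,400.00 = €8,910.00
Interest: €59,400.00 × ((1 + 0.013)^14 − 1) = €59,400.00 × 0.1982081… = €11,773.5585…
Penalties + interest = €11,286.0000 + €11,773.5585… = €23,059.56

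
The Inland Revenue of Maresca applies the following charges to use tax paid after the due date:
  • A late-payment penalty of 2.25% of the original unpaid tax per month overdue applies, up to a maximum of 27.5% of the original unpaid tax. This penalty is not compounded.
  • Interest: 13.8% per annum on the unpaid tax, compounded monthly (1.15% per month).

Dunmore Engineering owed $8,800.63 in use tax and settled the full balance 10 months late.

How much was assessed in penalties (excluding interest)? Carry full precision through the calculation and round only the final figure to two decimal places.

$1,980.14

Penalty: 10 × 2.25% × $8,800.63 = $1,980.14… (below the 27.5% cap of $2,420.17…)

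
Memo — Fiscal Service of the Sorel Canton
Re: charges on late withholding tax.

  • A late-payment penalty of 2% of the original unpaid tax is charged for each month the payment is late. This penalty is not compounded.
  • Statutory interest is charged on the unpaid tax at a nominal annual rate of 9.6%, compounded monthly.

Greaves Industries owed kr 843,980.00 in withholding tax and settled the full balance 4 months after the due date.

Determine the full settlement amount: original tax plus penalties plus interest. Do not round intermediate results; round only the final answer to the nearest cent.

kr 938,831.58

Late-payment penalty: 4 × 2% × kr 843,980.00 = kr 67,518.40
Interest (9.6%/yr ÷ 12 = 0.8%/month): kr 843,980.00 × ((1 + 0.008)^4 − 1) = kr 27,333.1802…
Total = kr 843,980.00 + kr 67,518.4000 + kr 27,333.1802… = kr 938,831.58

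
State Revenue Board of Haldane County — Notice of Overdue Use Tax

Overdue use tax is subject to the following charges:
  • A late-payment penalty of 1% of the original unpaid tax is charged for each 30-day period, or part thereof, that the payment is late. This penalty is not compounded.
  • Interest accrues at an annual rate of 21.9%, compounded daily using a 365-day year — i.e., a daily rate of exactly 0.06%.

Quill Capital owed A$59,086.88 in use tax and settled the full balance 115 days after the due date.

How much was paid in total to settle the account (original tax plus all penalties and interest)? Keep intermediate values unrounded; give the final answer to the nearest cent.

A$65,669.99

Penalty periods: ⌈115/30⌉ = 4; penalty = 4 × 1% × A$59,086.88 = A$2,363.48…
Interest: A$59,086.88 × ((1 + 0.0006)^115 − 1) = A$59,086.88 × 0.07141404… = A$4,219.6328…
Total = A$59,086.88 + A$2,363.4752 + A$4,219.6328… = A$65,669.99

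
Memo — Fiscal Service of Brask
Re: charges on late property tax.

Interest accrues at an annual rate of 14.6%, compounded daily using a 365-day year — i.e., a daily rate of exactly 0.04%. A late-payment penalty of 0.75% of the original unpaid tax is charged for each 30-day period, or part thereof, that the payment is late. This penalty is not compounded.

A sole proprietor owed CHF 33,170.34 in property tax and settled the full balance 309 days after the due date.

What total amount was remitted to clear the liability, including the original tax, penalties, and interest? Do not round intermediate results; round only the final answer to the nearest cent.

Penalty periods: ⌈309/30⌉ = 11; penalty = 11 × 0.75% × CHF 33,170.34 = CHF 2,736.55…
Interest: CHF 33,170.34 × ((1 + 0.0004)^309 − 1) = CHF 33,170.34 × 0.13153519… = CHF 4,363.0670…
Total = CHF 33,170.34 + CHF 2,736.5531… + CHF 4,363.0670… = CHF 40,269.96

CHF 40,269.96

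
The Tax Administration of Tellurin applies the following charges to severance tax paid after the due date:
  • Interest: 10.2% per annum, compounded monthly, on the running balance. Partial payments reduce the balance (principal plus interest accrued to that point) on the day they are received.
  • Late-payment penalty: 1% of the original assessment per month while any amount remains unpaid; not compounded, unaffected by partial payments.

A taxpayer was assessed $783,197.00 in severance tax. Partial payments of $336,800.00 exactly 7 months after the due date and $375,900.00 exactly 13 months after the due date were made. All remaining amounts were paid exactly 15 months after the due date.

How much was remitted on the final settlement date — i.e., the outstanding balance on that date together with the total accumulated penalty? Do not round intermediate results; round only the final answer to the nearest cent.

$263,987.32

Monthly rate = 10.2% ÷ 12 = 0.85%
Balance at month 7: $783,197.0000 × (1 + 0.0085)^7 = $831,002.5053…
After $336,800.00 payment: $831,002.5053… − $336,800.00 = $494,202.5053…
Balance at month 13: $494,202.5053… × (1 + 0.0085)^6 = $519,948.5339…
After $375,900.00 payment: $519,948.5339… − $375,900.00 = $144,048.5339…
Balance at month 15: $144,048.5339… × (1 + 0.0085)^2 = $146,507.7665…
Penalty: 15 × 1% × $783,197.00 = $117,479.55
Final settlement = outstanding balance + penalty = $146,507.7665… + $117,479.55 = $263,987.32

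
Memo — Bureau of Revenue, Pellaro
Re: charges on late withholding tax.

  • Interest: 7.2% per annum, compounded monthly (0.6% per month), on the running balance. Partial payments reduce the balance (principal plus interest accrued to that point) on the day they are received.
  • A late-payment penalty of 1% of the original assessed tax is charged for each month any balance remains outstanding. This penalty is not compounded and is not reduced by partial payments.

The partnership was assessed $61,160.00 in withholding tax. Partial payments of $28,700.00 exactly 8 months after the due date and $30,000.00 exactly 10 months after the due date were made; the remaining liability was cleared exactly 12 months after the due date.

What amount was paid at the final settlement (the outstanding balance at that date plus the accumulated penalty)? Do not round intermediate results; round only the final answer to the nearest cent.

$13,294.88

Balance at month 8: $61,160.0000 × (1 + 0.006)^8 = $64,158.0746…
After $28,700.00 payment: $64,158.0746… − $28,700.00 = $35,458.0746…
Balance at month 10: $35,458.0746… × (1 + 0.006)^2 = $35,884.8480…
After $30,000.00 payment: $35,884.8480… − $30,000.00 = $5,884.8480…
Balance at month 12: $5,884.8480… × (1 + 0.006)^2 = $5,955.6781…
Penalty: 12 × 1% × $61,160.00 = $7,339.20
Final settlement = outstanding balance + penalty = $5,955.6781… + $7,339.20 = $13,294.88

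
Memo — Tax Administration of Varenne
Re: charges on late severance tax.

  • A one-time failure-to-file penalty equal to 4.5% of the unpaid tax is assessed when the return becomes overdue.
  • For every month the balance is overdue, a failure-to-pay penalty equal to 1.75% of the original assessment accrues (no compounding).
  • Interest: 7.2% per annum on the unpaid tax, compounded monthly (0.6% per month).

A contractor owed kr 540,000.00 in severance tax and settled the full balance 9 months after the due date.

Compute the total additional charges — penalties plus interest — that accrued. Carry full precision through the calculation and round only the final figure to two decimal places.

kr 139,219.73

Failure-to-file penalty: 4.5% × kr 540,000.00 = kr 24,300.00
Failure-to-pay penalty: 9 × 1.75% × kr 540,000.00 = kr 85,050.00
Interest: kr 540,000.00 × ((1 + 0.006)^9 − 1) = kr 540,000.00 × 0.0553143… = kr 29,869.7265…
Penalties + interest = kr 109,350.0000 + kr 29,869.7265… = kr 139,219.73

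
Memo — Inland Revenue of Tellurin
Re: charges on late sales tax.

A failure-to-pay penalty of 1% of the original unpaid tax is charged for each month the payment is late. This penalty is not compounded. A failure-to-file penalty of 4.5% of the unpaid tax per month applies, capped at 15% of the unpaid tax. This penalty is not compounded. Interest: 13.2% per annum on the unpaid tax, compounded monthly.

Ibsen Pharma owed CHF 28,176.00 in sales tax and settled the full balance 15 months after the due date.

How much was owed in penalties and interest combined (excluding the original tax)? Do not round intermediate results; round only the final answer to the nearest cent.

Failure-to-file: 15 × 4.5% × CHF 28,176.00 = CHF 19,018.80, capped at 15% × CHF 28,176.00 = CHF 4,226.40
Failure-to-pay penalty = 1% × CHF 28,176.00 × 15 mo = CHF 4,226.40
Interest (13.2%/yr ÷ 12 = 1.1%/month): CHF 28,176.00 × ((1 + 0.011)^15 − 1) = CHF 5,024.6566…
Penalties + interest = CHF 8,452.8000 + CHF 5,024.6566… = CHF 13,477.46

CHF 13,477.46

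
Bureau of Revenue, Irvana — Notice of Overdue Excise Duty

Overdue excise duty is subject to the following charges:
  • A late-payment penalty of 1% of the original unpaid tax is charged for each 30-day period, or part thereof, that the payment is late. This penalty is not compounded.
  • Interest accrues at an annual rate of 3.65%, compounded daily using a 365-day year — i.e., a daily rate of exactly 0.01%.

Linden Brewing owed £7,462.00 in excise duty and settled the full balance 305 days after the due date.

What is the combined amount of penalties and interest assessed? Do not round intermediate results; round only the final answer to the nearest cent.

Penalty periods: ⌈305/30⌉ = 11; penalty = 11 × 1% × £7,462.00 = £820.82
Interest: £7,462.00 × ((1 + 0.0001)^305 − 1) = £7,462.00 × 0.03096832… = £231.0856…
Penalties + interest = £820.8200 + £231.0856… = £1,051.91

£1,051.91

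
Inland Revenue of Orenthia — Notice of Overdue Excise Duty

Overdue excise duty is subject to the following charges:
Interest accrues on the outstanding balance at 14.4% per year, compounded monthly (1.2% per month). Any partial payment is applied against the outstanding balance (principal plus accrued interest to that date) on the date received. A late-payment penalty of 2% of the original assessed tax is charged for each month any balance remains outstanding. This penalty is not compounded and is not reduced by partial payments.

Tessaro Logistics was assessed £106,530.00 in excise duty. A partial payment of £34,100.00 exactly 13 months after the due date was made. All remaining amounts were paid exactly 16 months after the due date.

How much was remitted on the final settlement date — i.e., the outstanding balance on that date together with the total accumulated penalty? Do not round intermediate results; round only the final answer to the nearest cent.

£127,679.03

Balance at month 13: £106,530.0000 × (1 + 0.012)^13 = £124,399.4870…
After £34,100.00 payment: £124,399.4870… − £34,100.00 = £90,299.4870…
Balance at month 16: £90,299.4870… × (1 + 0.012)^3 = £93,589.4340…
Penalty: 16 × 2% × £106,530.00 = £34,089.60
Final settlement = outstanding balance + penalty = £93,589.4340… + £34,089.60 = £127,679.03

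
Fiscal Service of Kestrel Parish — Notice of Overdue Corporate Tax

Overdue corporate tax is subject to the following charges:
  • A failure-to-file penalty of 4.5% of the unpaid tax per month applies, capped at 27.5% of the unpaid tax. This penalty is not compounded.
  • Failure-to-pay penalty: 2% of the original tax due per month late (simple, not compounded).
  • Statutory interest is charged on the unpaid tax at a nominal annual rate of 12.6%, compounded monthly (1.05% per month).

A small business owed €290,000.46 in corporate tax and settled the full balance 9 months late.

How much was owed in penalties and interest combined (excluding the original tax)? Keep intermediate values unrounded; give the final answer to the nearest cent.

€160,534.91

Failure-to-file: 9 × 4.5% × €290,000.46 = €117,450.19…, capped at 27.5% × €290,000.46 = €79,750.13…
Failure-to-pay penalty: 9 × 2% × €290,000.46 = €52,200.08…
Interest: €290,000.46 × ((1 + 0.0105)^9 − 1) = €290,000.46 × 0.0985678… = €28,584.7039…
Penalties + interest = €131,950.2093 + €28,584.7039… = €160,534.91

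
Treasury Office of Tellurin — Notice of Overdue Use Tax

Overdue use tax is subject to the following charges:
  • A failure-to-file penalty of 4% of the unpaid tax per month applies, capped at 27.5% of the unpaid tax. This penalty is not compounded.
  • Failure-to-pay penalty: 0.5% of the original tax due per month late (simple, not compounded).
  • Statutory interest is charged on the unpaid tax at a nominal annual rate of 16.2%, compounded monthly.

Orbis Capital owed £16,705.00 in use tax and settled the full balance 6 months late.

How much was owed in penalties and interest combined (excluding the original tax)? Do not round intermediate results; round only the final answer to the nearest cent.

£5,909.95

Failure-to-file: 6 × 4% × £16,705.00 = £4,009.20 (under the 27.5% cap)
Failure-to-pay penalty: 6 × 0.5% × £16,705.00 = £501.15
Interest (16.2%/yr ÷ 12 = 1.35%/month): £16,705.00 × ((1 + 0.0135)^6 − 1) = £1,399.6027…
Penalties + interest = £4,510.3500 + £1,399.6027… = £5,909.95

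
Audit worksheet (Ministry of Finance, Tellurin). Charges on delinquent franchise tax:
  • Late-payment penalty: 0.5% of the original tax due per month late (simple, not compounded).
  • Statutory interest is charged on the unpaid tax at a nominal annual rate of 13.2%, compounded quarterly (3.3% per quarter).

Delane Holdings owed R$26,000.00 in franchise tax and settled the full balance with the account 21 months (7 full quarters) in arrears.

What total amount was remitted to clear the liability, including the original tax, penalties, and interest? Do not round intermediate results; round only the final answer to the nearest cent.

Late-payment penalty = 0.5% × R$26,000.00 × 21 mo = R$2,730.00
Interest: R$26,000.00 × ((1 + 0.033)^7 − 1) = R$26,000.00 × 0.2551691… = R$6,634.3975…
Total = R$26,000.00 + R$2,730.0000 + R$6,634.3975… = R$35,364.40

R$35,364.40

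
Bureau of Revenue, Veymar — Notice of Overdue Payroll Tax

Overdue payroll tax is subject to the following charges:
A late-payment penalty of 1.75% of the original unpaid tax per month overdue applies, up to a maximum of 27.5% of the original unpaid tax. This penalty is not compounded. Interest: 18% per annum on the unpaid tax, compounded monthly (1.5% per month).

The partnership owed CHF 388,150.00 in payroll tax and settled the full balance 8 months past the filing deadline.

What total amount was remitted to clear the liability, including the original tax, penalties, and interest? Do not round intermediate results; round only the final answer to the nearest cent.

Penalty: 8 × 1.75% × CHF 388,150.00 = CHF 54,341.00 (below the 27.5% cap of CHF 106,741.25)
Interest: CHF 388,150.00 × ((1 + 0.015)^8 − 1) = CHF 388,150.00 × 0.1264926… = CHF 49,098.0975…
Total = CHF 388,150.00 + CHF 54,341.0000 + CHF 49,098.0975… = CHF 491,589.10

CHF 491,589.10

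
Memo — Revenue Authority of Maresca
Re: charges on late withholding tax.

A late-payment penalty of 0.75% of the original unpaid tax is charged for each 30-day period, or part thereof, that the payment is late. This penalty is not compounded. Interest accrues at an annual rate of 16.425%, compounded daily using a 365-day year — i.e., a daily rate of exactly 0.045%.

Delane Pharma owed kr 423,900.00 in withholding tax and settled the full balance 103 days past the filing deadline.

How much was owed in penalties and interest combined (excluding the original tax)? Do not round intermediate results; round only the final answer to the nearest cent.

kr 32,822.59

Penalty periods: ⌈103/30⌉ = 4; penalty = 4 × 0.75% × kr 423,900.00 = kr 12,717.00
Interest: kr 423,900.00 × ((1 + 0.00045)^103 − 1) = kr 423,900.00 × 0.04743003… = kr 20,105.5901…
Penalties + interest = kr 12,717.0000 + kr 20,105.5901… = kr 32,822.59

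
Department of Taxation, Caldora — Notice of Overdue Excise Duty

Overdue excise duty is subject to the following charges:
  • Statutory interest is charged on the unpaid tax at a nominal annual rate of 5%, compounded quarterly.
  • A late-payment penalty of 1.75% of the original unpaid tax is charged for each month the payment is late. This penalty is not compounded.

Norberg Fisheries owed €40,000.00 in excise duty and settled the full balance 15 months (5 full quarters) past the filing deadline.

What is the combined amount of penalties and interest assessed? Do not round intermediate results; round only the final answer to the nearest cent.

Late-payment penalty = 1.75% × €40,000.00 × 15 mo = €10,500.00
Interest (5%/yr ÷ 4 = 1.25%/quarter): €40,000.00 × ((1 + 0.0125)^5 − 1) = €2,563.2861…
Penalties + interest = €10,500.0000 + €2,563.2861… = €13,063.29

€13,063.29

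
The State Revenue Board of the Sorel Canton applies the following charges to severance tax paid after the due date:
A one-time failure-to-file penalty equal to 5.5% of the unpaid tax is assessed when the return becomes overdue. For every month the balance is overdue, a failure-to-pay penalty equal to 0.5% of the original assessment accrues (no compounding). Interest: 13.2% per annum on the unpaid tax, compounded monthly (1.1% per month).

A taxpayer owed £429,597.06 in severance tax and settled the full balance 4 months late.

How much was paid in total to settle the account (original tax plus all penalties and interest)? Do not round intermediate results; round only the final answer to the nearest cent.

£481,033.29

Failure-to-file penalty: 5.5% × £429,597.06 = £23,627.84…
Failure-to-pay penalty = 0.5% × £429,597.06 × 4 mo = £8,591.94…
Interest: £429,597.06 × ((1 + 0.011)^4 − 1) = £429,597.06 × 0.0447313… = £19,216.4516…
Total = £429,597.06 + £32,219.7795 + £19,216.4516… = £481,033.29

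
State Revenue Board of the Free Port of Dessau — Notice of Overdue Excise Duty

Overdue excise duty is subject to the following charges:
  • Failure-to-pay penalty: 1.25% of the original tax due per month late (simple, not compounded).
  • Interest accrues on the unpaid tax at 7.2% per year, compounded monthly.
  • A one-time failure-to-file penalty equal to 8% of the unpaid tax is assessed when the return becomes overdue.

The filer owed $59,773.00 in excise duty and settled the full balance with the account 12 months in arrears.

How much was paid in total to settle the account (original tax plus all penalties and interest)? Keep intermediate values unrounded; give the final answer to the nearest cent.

$77,969.35

Failure-to-file penalty: 8% × $59,773.00 = $4,781.84
Failure-to-pay penalty: 12 × 1.25% × $59,773.00 = $8,965.95
Interest (7.2%/yr ÷ 12 = 0.6%/month): $59,773.00 × ((1 + 0.006)^12 − 1) = $4,448.5558…
Total = $59,773.00 + $13,747.7900 + $4,448.5558… = $77,969.35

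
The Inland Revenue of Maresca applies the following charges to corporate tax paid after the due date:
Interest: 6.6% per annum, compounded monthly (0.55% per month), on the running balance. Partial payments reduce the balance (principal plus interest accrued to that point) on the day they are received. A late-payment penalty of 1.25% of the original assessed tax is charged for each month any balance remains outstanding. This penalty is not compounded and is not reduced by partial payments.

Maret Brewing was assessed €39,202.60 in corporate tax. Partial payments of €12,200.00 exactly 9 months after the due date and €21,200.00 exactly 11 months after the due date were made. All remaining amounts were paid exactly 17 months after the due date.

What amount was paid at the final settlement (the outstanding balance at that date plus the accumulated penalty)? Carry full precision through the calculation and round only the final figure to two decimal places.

€16,707.86

Balance at month 9: €39,202.6000 × (1 + 0.0055)^9 = €41,186.3728…
After €12,200.00 payment: €41,186.3728… − €12,200.00 = €28,986.3728…
Balance at month 11: €28,986.3728… × (1 + 0.0055)^2 = €29,306.0997…
After €21,200.00 payment: €29,306.0997… − €21,200.00 = €8,106.0997…
Balance at month 17: €8,106.0997… × (1 + 0.0055)^6 = €8,377.3062…
Penalty: 17 × 1.25% × €39,202.60 = €8,330.55…
Final settlement = outstanding balance + penalty = €8,377.3062… + €8,330.55… = €16,707.86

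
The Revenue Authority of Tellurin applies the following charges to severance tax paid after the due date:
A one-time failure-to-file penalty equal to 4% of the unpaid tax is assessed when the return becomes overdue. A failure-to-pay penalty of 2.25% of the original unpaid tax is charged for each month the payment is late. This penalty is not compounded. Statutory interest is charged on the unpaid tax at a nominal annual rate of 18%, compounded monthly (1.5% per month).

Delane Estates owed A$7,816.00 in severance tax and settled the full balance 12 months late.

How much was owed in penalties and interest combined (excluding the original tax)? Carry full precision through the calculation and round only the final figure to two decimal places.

A$3,951.91

Failure-to-file penalty: 4% × A$7,816.00 = A$312.64
Failure-to-pay penalty = 2.25% × A$7,816.00 × 12 mo = A$2,110.32
Interest: A$7,816.00 × ((1 + 0.015)^12 − 1) = A$7,816.00 × 0.1956182… = A$1,528.9516…
Penalties + interest = A$2,422.9600 + A$1,528.9516… = A$3,951.91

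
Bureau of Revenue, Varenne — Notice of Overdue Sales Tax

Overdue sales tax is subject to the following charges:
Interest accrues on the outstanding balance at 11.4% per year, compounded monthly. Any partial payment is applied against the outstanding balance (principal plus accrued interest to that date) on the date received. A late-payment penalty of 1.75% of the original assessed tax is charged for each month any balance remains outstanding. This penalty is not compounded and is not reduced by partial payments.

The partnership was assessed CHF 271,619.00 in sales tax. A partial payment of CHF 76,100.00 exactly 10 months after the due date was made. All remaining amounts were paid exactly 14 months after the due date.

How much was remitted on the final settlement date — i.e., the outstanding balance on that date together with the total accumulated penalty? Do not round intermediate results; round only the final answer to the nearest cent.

Monthly rate = 11.4% ÷ 12 = 0.95%
Balance at month 10: CHF 271,619.0000 × (1 + 0.0095)^10 = CHF 298,554.3331…
After CHF 76,100.00 payment: CHF 298,554.3331… − CHF 76,100.00 = CHF 222,454.3331…
Balance at month 14: CHF 222,454.3331… × (1 + 0.0095)^4 = CHF 231,028.8215…
Penalty: 14 × 1.75% × CHF 271,619.00 = CHF 66,546.66…
Final settlement = outstanding balance + penalty = CHF 231,028.8215… + CHF 66,546.66… = CHF 297,575.48

CHF 297,575.48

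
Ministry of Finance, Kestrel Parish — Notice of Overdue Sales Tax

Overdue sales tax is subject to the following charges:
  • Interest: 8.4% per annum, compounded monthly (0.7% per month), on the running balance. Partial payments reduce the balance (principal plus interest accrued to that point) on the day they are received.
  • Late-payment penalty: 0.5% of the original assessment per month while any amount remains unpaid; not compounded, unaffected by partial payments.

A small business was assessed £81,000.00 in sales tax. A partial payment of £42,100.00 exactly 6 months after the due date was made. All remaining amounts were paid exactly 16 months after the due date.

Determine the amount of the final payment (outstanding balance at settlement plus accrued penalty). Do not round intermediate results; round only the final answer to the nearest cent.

£51,902.61

Balance at month 6: £81,000.0000 × (1 + 0.007)^6 = £84,462.0936…
After £42,100.00 payment: £84,462.0936… − £42,100.00 = £42,362.0936…
Balance at month 16: £42,362.0936… × (1 + 0.007)^10 = £45,422.6137…
Penalty: 16 × 0.5% × £81,000.00 = £6,480.00
Final settlement = outstanding balance + penalty = £45,422.6137… + £6,480.00 = £51,902.61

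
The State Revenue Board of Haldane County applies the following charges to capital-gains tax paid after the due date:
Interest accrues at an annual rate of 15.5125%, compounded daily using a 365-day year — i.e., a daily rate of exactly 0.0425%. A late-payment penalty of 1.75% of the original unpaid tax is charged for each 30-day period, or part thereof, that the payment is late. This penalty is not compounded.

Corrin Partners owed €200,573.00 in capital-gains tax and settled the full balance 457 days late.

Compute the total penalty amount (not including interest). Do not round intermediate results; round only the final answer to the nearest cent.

€56,160.44

Penalty periods: ⌈457/30⌉ = 16; penalty = 16 × 1.75% × €200,573.00 = €56,160.44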